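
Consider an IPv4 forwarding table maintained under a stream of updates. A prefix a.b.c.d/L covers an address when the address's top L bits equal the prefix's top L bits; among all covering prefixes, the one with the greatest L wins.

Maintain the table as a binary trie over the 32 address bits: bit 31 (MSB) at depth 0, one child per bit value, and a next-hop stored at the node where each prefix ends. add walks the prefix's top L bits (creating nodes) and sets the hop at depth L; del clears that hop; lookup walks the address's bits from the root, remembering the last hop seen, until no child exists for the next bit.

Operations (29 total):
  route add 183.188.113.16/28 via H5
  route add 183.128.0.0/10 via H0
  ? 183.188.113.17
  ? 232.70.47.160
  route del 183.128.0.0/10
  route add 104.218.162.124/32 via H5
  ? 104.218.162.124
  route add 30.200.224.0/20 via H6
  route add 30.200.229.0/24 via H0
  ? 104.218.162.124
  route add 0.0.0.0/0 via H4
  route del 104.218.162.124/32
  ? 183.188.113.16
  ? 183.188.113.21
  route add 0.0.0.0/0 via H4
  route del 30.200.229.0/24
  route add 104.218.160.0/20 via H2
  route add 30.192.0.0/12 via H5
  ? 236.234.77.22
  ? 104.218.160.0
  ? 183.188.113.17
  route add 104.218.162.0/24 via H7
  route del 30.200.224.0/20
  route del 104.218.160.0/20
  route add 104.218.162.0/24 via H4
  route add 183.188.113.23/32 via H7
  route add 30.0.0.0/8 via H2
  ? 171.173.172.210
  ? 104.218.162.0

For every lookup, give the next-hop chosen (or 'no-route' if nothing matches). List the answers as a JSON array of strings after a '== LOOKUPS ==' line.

Apply in order:
  add 183.188.113.16/28 -> H5 at depth 28
  add 183.128.0.0/10 -> H0 at depth 10
  Q 183.188.113.17: descend 1011011110111100011100010001 ; hops seen [H0,H5] ; pick H5
  Q 232.70.47.160: descend 1 ; hops seen [∅] ; pick no-route
  del 183.128.0.0/10 (clear depth 10)
  add 104.218.162.124/32 -> H5 at depth 32
  Q 104.218.162.124: descend 01101000110110101010001001111100 ; hops seen [H5] ; pick H5
  add 30.200.224.0/20 -> H6 at depth 20
  add 30.200.229.0/24 -> H0 at depth 24
  Q 104.218.162.124: descend 01101000110110101010001001111100 ; hops seen [H5] ; pick H5
  add 0.0.0.0/0 -> H4 at depth 0
  del 104.218.162.124/32 (clear depth 32)
  Q 183.188.113.16: descend 1011011110111100011100010001 ; hops seen [H4,H5] ; pick H5
  Q 183.188.113.21: descend 1011011110111100011100010001 ; hops seen [H4,H5] ; pick H5
  add 0.0.0.0/0 -> H4 at depth 0
  del 30.200.229.0/24 (clear depth 24)
  add 104.218.160.0/20 -> H2 at depth 20
  add 30.192.0.0/12 -> H5 at depth 12
  Q 236.234.77.22: descend 1 ; hops seen [H4] ; pick H4
  Q 104.218.160.0: descend 0110100011011010101000 ; hops seen [H4,H2] ; pick H2
  Q 183.188.113.17: descend 1011011110111100011100010001 ; hops seen [H4,H5] ; pick H5
  add 104.218.162.0/24 -> H7 at depth 24
  del 30.200.224.0/20 (clear depth 20)
  del 104.218.160.0/20 (clear depth 20)
  add 104.218.162.0/24 -> H4 at depth 24
  add 183.188.113.23/32 -> H7 at depth 32
  add 30.0.0.0/8 -> H2 at depth 8
  Q 171.173.172.210: descend 101 ; hops seen [H4] ; pick H4
  Q 104.218.162.0: descend 0110100011011010101000100 ; hops seen [H4,H4] ; pick H4

== LOOKUPS ==
["H5","no-route","H5","H5","H5","H5","H4","H2","H5","H4","H4"]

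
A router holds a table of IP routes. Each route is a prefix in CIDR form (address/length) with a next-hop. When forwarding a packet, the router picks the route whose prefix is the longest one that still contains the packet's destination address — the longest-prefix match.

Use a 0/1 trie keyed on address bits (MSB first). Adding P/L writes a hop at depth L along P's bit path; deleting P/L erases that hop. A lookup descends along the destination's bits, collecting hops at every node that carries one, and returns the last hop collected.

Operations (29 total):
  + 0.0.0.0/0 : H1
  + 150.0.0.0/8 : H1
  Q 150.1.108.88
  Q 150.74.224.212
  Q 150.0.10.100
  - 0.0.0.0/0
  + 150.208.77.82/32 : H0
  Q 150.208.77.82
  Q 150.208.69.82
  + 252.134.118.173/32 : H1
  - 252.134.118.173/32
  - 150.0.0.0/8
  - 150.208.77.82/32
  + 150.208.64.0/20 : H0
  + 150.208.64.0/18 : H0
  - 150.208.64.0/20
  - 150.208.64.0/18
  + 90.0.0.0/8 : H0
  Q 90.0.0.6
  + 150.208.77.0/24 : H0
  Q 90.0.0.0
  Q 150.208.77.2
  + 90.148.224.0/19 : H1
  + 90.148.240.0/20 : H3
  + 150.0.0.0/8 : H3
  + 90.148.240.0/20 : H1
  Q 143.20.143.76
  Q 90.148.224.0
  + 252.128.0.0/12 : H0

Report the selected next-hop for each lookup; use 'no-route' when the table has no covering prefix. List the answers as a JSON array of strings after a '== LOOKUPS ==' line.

Process each operation:
  add 0.0.0.0/0 -> H1 at depth 0
  add 150.0.0.0/8 -> H1 at depth 8
  Q 150.1.108.88: descend 10010110 ; hops seen [H1,H1] ; pick H1
  Q 150.74.224.212: descend 10010110 ; hops seen [H1,H1] ; pick H1
  Q 150.0.10.100: descend 10010110 ; hops seen [H1,H1] ; pick H1
  - 0.0.0.0/0 clear@0
  add 150.208.77.82/32 -> H0 at depth 32
  Q 150.208.77.82: descend 10010110110100000100110101010010 ; hops seen [H1,H0] ; pick H0
  Q 150.208.69.82: descend 10010110110100000100 ; hops seen [H1] ; pick H1
  add 252.134.118.173/32 -> H1 at depth 32
  - 252.134.118.173/32 clear@32
  - 150.0.0.0/8 clear@8
  - 150.208.77.82/32 clear@32
  add 150.208.64.0/20 -> H0 at depth 20
  add 150.208.64.0/18 -> H0 at depth 18
  - 150.208.64.0/20 clear@20
  - 150.208.64.0/18 clear@18
  add 90.0.0.0/8 -> H0 at depth 8
  Q 90.0.0.6: descend 01011010 ; hops seen [H0] ; pick H0
  add 150.208.77.0/24 -> H0 at depth 24
  Q 90.0.0.0: descend 01011010 ; hops seen [H0] ; pick H0
  Q 150.208.77.2: descend 1001011011010000010011010 ; hops seen [H0] ; pick H0
  add 90.148.224.0/19 -> H1 at depth 19
  add 90.148.240.0/20 -> H3 at depth 20
  add 150.0.0.0/8 -> H3 at depth 8
  add 90.148.240.0/20 -> H1 at depth 20
  Q 143.20.143.76: descend 100 ; hops seen [∅] ; pick no-route
  Q 90.148.224.0: descend 0101101010010100111 ; hops seen [H0,H1] ; pick H1
  add 252.128.0.0/12 -> H0 at depth 12

== LOOKUPS ==
["H1","H1","H1","H0","H1","H0","H0","H0","no-route","H1"]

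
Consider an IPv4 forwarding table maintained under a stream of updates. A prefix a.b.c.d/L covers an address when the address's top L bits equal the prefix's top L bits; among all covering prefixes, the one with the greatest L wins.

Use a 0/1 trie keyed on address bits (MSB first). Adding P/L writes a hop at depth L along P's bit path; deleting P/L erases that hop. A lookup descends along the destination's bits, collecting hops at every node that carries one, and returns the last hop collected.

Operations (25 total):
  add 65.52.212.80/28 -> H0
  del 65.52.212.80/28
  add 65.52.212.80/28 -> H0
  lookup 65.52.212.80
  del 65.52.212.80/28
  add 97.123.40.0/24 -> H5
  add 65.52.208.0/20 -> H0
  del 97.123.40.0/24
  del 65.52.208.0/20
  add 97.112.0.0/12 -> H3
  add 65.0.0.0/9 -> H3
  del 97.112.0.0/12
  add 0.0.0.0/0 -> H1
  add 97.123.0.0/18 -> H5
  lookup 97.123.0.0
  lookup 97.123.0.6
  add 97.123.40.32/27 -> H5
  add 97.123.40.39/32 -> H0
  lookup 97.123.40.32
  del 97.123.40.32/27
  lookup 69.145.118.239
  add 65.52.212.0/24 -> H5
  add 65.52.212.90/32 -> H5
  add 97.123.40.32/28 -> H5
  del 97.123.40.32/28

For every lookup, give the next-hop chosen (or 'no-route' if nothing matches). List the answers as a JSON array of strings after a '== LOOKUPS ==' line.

Process each operation:
  + 65.52.212.80/28 (H0) depth=28
  del 65.52.212.80/28 (clear depth 28)
  + 65.52.212.80/28 (H0) depth=28
  ? 65.52.212.80  path d0:-→d1:-→d2:-→d3:-→d4:-→d5:-→d6:-→d7:-→d8:-→d9:-→d10:-→d11:-→d12:-→d13:-→d14:-→d15:-→d16:-→d17:-→d18:-→d19:-→d20:-→d21:-→d22:-→d23:-→d24:-→d25:-→d26:-→d27:-→d28:H0  best=H0
  del 65.52.212.80/28 (clear depth 28)
  + 97.123.40.0/24 (H5) depth=24
  + 65.52.208.0/20 (H0) depth=20
  del 97.123.40.0/24 (clear depth 24)
  del 65.52.208.0/20 (clear depth 20)
  + 97.112.0.0/12 (H3) depth=12
  + 65.0.0.0/9 (H3) depth=9
  del 97.112.0.0/12 (clear depth 12)
  + 0.0.0.0/0 (H1) depth=0
  + 97.123.0.0/18 (H5) depth=18
  ? 97.123.0.0  path d0:H1→d1:-→d2:-→d3:-→d4:-→d5:-→d6:-→d7:-→d8:-→d9:-→d10:-→d11:-→d12:-→d13:-→d14:-→d15:-→d16:-→d17:-→d18:H5  best=H5
  ? 97.123.0.6  path d0:H1→d1:-→d2:-→d3:-→d4:-→d5:-→d6:-→d7:-→d8:-→d9:-→d10:-→d11:-→d12:-→d13:-→d14:-→d15:-→d16:-→d17:-→d18:H5  best=H5
  + 97.123.40.32/27 (H5) depth=27
  + 97.123.40.39/32 (H0) depth=32
  ? 97.123.40.32  path d0:H1→d1:-→d2:-→d3:-→d4:-→d5:-→d6:-→d7:-→d8:-→d9:-→d10:-→d11:-→d12:-→d13:-→d14:-→d15:-→d16:-→d17:-→d18:H5→d19:-→d20:-→d21:-→d22:-→d23:-→d24:-→d25:-→d26:-→d27:H5→d28:-→d29:-  best=H5
  del 97.123.40.32/27 (clear depth 27)
  ? 69.145.118.239  path d0:H1→d1:-→d2:-→d3:-→d4:-→d5:-  best=H1
  + 65.52.212.0/24 (H5) depth=24
  + 65.52.212.90/32 (H5) depth=32
  + 97.123.40.32/28 (H5) depth=28
  del 97.123.40.32/28 (clear depth 28)

== LOOKUPS ==
["H0","H5","H5","H5","H1"]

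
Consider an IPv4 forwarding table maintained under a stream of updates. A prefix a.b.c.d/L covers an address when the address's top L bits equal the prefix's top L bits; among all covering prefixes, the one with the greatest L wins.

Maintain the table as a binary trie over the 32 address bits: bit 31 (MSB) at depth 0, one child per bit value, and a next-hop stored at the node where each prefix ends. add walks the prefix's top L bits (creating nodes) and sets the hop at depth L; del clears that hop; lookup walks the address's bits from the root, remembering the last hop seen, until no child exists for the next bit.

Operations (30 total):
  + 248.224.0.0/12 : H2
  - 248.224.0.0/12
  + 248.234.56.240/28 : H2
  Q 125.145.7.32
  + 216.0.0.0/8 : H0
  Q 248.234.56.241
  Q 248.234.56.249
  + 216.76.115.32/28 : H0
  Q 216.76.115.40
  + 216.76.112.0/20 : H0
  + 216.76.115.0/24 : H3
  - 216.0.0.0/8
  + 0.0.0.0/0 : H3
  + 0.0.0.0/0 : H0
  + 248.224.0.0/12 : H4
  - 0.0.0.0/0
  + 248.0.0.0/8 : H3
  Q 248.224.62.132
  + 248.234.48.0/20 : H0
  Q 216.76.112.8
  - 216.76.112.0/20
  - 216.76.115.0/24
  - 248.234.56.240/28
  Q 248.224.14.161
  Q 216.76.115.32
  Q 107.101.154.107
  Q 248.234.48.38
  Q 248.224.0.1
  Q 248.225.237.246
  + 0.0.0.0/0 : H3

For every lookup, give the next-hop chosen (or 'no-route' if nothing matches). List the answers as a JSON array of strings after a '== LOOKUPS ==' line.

Process each operation:
  add 248.224.0.0/12 -> H2 at depth 12
  - 248.224.0.0/12 clear@12
  add 248.234.56.240/28 -> H2 at depth 28
  lookup 125.145.7.32: bits ε walk d0:- -> no-route
  add 216.0.0.0/8 -> H0 at depth 8
  lookup 248.234.56.241: bits 1111100011101010001110001111 walk d0:-→d1:-→d2:-→d3:-→d4:-→d5:-→d6:-→d7:-→d8:-→d9:-→d10:-→d11:-→d12:-→d13:-→d14:-→d15:-→d16:-→d17:-→d18:-→d19:-→d20:-→d21:-→d22:-→d23:-→d24:-→d25:-→d26:-→d27:-→d28:H2 -> H2
  lookup 248.234.56.249: bits 1111100011101010001110001111 walk d0:-→d1:-→d2:-→d3:-→d4:-→d5:-→d6:-→d7:-→d8:-→d9:-→d10:-→d11:-→d12:-→d13:-→d14:-→d15:-→d16:-→d17:-→d18:-→d19:-→d20:-→d21:-→d22:-→d23:-→d24:-→d25:-→d26:-→d27:-→d28:H2 -> H2
  add 216.76.115.32/28 -> H0 at depth 28
  lookup 216.76.115.40: bits 1101100001001100011100110010 walk d0:-→d1:-→d2:-→d3:-→d4:-→d5:-→d6:-→d7:-→d8:H0→d9:-→d10:-→d11:-→d12:-→d13:-→d14:-→d15:-→d16:-→d17:-→d18:-→d19:-→d20:-→d21:-→d22:-→d23:-→d24:-→d25:-→d26:-→d27:-→d28:H0 -> H0
  add 216.76.112.0/20 -> H0 at depth 20
  add 216.76.115.0/24 -> H3 at depth 24
  - 216.0.0.0/8 clear@8
  add 0.0.0.0/0 -> H3 at depth 0
  add 0.0.0.0/0 -> H0 at depth 0
  add 248.224.0.0/12 -> H4 at depth 12
  - 0.0.0.0/0 clear@0
  add 248.0.0.0/8 -> H3 at depth 8
  lookup 248.224.62.132: bits 111110001110 walk d0:-→d1:-→d2:-→d3:-→d4:-→d5:-→d6:-→d7:-→d8:H3→d9:-→d10:-→d11:-→d12:H4 -> H4
  add 248.234.48.0/20 -> H0 at depth 20
  lookup 216.76.112.8: bits 1101100001001100011100 walk d0:-→d1:-→d2:-→d3:-→d4:-→d5:-→d6:-→d7:-→d8:-→d9:-→d10:-→d11:-→d12:-→d13:-→d14:-→d15:-→d16:-→d17:-→d18:-→d19:-→d20:H0→d21:-→d22:- -> H0
  - 216.76.112.0/20 clear@20
  - 216.76.115.0/24 clear@24
  - 248.234.56.240/28 clear@28
  lookup 248.224.14.161: bits 111110001110 walk d0:-→d1:-→d2:-→d3:-→d4:-→d5:-→d6:-→d7:-→d8:H3→d9:-→d10:-→d11:-→d12:H4 -> H4
  lookup 216.76.115.32: bits 1101100001001100011100110010 walk d0:-→d1:-→d2:-→d3:-→d4:-→d5:-→d6:-→d7:-→d8:-→d9:-→d10:-→d11:-→d12:-→d13:-→d14:-→d15:-→d16:-→d17:-→d18:-→d19:-→d20:-→d21:-→d22:-→d23:-→d24:-→d25:-→d26:-→d27:-→d28:H0 -> H0
  lookup 107.101.154.107: bits ε walk d0:- -> no-route
  lookup 248.234.48.38: bits 11111000111010100011 walk d0:-→d1:-→d2:-→d3:-→d4:-→d5:-→d6:-→d7:-→d8:H3→d9:-→d10:-→d11:-→d12:H4→d13:-→d14:-→d15:-→d16:-→d17:-→d18:-→d19:-→d20:H0 -> H0
  lookup 248.224.0.1: bits 111110001110 walk d0:-→d1:-→d2:-→d3:-→d4:-→d5:-→d6:-→d7:-→d8:H3→d9:-→d10:-→d11:-→d12:H4 -> H4
  lookup 248.225.237.246: bits 111110001110 walk d0:-→d1:-→d2:-→d3:-→d4:-→d5:-→d6:-→d7:-→d8:H3→d9:-→d10:-→d11:-→d12:H4 -> H4
  add 0.0.0.0/0 -> H3 at depth 0

== LOOKUPS ==
["no-route","H2","H2","H0","H4","H0","H4","H0","no-route","H0","H4","H4"]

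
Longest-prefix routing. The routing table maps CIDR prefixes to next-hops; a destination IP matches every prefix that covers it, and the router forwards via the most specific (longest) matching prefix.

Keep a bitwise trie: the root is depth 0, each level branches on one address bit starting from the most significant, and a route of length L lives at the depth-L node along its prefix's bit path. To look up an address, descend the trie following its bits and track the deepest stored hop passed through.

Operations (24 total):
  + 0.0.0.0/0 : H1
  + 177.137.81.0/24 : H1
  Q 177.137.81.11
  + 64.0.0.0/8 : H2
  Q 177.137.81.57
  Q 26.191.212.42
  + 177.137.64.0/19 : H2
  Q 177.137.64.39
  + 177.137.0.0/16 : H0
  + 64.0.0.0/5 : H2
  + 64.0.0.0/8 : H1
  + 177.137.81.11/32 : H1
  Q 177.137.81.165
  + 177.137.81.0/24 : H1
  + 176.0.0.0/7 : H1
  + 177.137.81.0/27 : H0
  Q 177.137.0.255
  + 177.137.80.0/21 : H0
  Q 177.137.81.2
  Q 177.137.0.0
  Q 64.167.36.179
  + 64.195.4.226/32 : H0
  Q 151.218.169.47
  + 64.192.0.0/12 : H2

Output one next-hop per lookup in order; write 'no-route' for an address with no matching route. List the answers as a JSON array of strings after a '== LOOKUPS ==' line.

Trace:
  add 0.0.0.0/0 -> H1 at depth 0
  add 177.137.81.0/24 -> H1 at depth 24
  lookup 177.137.81.11: bits 101100011000100101010001 walk d0:H1→d1:-→d2:-→d3:-→d4:-→d5:-→d6:-→d7:-→d8:-→d9:-→d10:-→d11:-→d12:-→d13:-→d14:-→d15:-→d16:-→d17:-→d18:-→d19:-→d20:-→d21:-→d22:-→d23:-→d24:H1 -> H1
  add 64.0.0.0/8 -> H2 at depth 8
  lookup 177.137.81.57: bits 101100011000100101010001 walk d0:H1→d1:-→d2:-→d3:-→d4:-→d5:-→d6:-→d7:-→d8:-→d9:-→d10:-→d11:-→d12:-→d13:-→d14:-→d15:-→d16:-→d17:-→d18:-→d19:-→d20:-→d21:-→d22:-→d23:-→d24:H1 -> H1
  lookup 26.191.212.42: bits 0 walk d0:H1→d1:- -> H1
  add 177.137.64.0/19 -> H2 at depth 19
  lookup 177.137.64.39: bits 1011000110001001010 walk d0:H1→d1:-→d2:-→d3:-→d4:-→d5:-→d6:-→d7:-→d8:-→d9:-→d10:-→d11:-→d12:-→d13:-→d14:-→d15:-→d16:-→d17:-→d18:-→d19:H2 -> H2
  add 177.137.0.0/16 -> H0 at depth 16
  add 64.0.0.0/5 -> H2 at depth 5
  add 64.0.0.0/8 -> H1 at depth 8
  add 177.137.81.11/32 -> H1 at depth 32
  lookup 177.137.81.165: bits 101100011000100101010001 walk d0:H1→d1:-→d2:-→d3:-→d4:-→d5:-→d6:-→d7:-→d8:-→d9:-→d10:-→d11:-→d12:-→d13:-→d14:-→d15:-→d16:H0→d17:-→d18:-→d19:H2→d20:-→d21:-→d22:-→d23:-→d24:H1 -> H1
  add 177.137.81.0/24 -> H1 at depth 24
  add 176.0.0.0/7 -> H1 at depth 7
  add 177.137.81.0/27 -> H0 at depth 27
  lookup 177.137.0.255: bits 10110001100010010 walk d0:H1→d1:-→d2:-→d3:-→d4:-→d5:-→d6:-→d7:H1→d8:-→d9:-→d10:-→d11:-→d12:-→d13:-→d14:-→d15:-→d16:H0→d17:- -> H0
  add 177.137.80.0/21 -> H0 at depth 21
  lookup 177.137.81.2: bits 1011000110001001010100010000 walk d0:H1→d1:-→d2:-→d3:-→d4:-→d5:-→d6:-→d7:H1→d8:-→d9:-→d10:-→d11:-→d12:-→d13:-→d14:-→d15:-→d16:H0→d17:-→d18:-→d19:H2→d20:-→d21:H0→d22:-→d23:-→d24:H1→d25:-→d26:-→d27:H0→d28:- -> H0
  lookup 177.137.0.0: bits 10110001100010010 walk d0:H1→d1:-→d2:-→d3:-→d4:-→d5:-→d6:-→d7:H1→d8:-→d9:-→d10:-→d11:-→d12:-→d13:-→d14:-→d15:-→d16:H0→d17:- -> H0
  lookup 64.167.36.179: bits 01000000 walk d0:H1→d1:-→d2:-→d3:-→d4:-→d5:H2→d6:-→d7:-→d8:H1 -> H1
  add 64.195.4.226/32 -> H0 at depth 32
  lookup 151.218.169.47: bits 10 walk d0:H1→d1:-→d2:- -> H1
  add 64.192.0.0/12 -> H2 at depth 12

== LOOKUPS ==
["H1","H1","H1","H2","H1","H0","H0","H0","H1","H1"]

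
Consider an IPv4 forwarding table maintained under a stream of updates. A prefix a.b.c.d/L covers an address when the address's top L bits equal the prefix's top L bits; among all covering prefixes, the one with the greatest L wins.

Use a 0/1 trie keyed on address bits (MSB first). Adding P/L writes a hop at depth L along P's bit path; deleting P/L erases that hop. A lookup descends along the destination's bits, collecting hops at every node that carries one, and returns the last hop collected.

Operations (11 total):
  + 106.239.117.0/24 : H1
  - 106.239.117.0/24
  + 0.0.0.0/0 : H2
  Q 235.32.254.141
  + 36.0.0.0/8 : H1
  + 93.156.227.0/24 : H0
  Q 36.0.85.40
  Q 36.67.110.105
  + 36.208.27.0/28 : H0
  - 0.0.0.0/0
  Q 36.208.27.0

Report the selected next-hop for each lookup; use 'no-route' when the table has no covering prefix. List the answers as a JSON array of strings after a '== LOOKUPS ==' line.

Apply in order:
  add 106.239.117.0/24 -> H1 at depth 24
  del 106.239.117.0/24 (clear depth 24)
  add 0.0.0.0/0 -> H2 at depth 0
  lookup 235.32.254.141: bits ε walk d0:H2 -> H2
  add 36.0.0.0/8 -> H1 at depth 8
  add 93.156.227.0/24 -> H0 at depth 24
  lookup 36.0.85.40: bits 00100100 walk d0:H2→d1:-→d2:-→d3:-→d4:-→d5:-→d6:-→d7:-→d8:H1 -> H1
  lookup 36.67.110.105: bits 00100100 walk d0:H2→d1:-→d2:-→d3:-→d4:-→d5:-→d6:-→d7:-→d8:H1 -> H1
  add 36.208.27.0/28 -> H0 at depth 28
  del 0.0.0.0/0 (clear depth 0)
  lookup 36.208.27.0: bits 0010010011010000000110110000 walk d0:-→d1:-→d2:-→d3:-→d4:-→d5:-→d6:-→d7:-→d8:H1→d9:-→d10:-→d11:-→d12:-→d13:-→d14:-→d15:-→d16:-→d17:-→d18:-→d19:-→d20:-→d21:-→d22:-→d23:-→d24:-→d25:-→d26:-→d27:-→d28:H0 -> H0

== LOOKUPS ==
["H2","H1","H1","H0"]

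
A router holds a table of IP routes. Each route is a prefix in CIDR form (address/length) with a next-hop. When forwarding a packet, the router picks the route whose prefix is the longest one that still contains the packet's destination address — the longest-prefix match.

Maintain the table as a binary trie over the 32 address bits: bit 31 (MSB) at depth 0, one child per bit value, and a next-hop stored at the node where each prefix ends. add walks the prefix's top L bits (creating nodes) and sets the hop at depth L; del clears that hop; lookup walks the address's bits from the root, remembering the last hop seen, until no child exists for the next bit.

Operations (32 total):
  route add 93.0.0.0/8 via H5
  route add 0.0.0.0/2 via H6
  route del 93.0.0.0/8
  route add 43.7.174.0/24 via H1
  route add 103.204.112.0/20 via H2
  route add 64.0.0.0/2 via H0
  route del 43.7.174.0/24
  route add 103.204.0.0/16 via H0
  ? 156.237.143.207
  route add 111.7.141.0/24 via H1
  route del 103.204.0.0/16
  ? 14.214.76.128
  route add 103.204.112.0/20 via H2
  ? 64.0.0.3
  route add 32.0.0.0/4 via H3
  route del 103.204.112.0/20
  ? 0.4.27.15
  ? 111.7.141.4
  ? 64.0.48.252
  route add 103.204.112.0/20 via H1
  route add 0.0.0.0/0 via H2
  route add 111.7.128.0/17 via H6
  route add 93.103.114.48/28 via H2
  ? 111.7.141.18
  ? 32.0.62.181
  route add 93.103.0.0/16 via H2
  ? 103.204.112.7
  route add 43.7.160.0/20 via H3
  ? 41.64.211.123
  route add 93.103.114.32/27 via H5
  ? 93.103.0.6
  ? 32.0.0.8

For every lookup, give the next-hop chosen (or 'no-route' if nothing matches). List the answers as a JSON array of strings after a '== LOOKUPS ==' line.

Process each operation:
  add 93.0.0.0/8 -> H5 at depth 8
  add 0.0.0.0/2 -> H6 at depth 2
  del 93.0.0.0/8 (clear depth 8)
  add 43.7.174.0/24 -> H1 at depth 24
  add 103.204.112.0/20 -> H2 at depth 20
  add 64.0.0.0/2 -> H0 at depth 2
  del 43.7.174.0/24 (clear depth 24)
  add 103.204.0.0/16 -> H0 at depth 16
  Q 156.237.143.207: descend ε ; hops seen [∅] ; pick no-route
  add 111.7.141.0/24 -> H1 at depth 24
  del 103.204.0.0/16 (clear depth 16)
  Q 14.214.76.128: descend 00 ; hops seen [H6] ; pick H6
  add 103.204.112.0/20 -> H2 at depth 20
  Q 64.0.0.3: descend 010 ; hops seen [H0] ; pick H0
  add 32.0.0.0/4 -> H3 at depth 4
  del 103.204.112.0/20 (clear depth 20)
  Q 0.4.27.15: descend 00 ; hops seen [H6] ; pick H6
  Q 111.7.141.4: descend 011011110000011110001101 ; hops seen [H0,H1] ; pick H1
  Q 64.0.48.252: descend 010 ; hops seen [H0] ; pick H0
  add 103.204.112.0/20 -> H1 at depth 20
  add 0.0.0.0/0 -> H2 at depth 0
  add 111.7.128.0/17 -> H6 at depth 17
  add 93.103.114.48/28 -> H2 at depth 28
  Q 111.7.141.18: descend 011011110000011110001101 ; hops seen [H2,H0,H6,H1] ; pick H1
  Q 32.0.62.181: descend 0010 ; hops seen [H2,H6,H3] ; pick H3
  add 93.103.0.0/16 -> H2 at depth 16
  Q 103.204.112.7: descend 01100111110011000111 ; hops seen [H2,H0,H1] ; pick H1
  add 43.7.160.0/20 -> H3 at depth 20
  Q 41.64.211.123: descend 001010 ; hops seen [H2,H6,H3] ; pick H3
  add 93.103.114.32/27 -> H5 at depth 27
  Q 93.103.0.6: descend 01011101011001110 ; hops seen [H2,H0,H2] ; pick H2
  Q 32.0.0.8: descend 0010 ; hops seen [H2,H6,H3] ; pick H3

== LOOKUPS ==
["no-route","H6","H0","H6","H1","H0","H1","H3","H1","H3","H2","H3"]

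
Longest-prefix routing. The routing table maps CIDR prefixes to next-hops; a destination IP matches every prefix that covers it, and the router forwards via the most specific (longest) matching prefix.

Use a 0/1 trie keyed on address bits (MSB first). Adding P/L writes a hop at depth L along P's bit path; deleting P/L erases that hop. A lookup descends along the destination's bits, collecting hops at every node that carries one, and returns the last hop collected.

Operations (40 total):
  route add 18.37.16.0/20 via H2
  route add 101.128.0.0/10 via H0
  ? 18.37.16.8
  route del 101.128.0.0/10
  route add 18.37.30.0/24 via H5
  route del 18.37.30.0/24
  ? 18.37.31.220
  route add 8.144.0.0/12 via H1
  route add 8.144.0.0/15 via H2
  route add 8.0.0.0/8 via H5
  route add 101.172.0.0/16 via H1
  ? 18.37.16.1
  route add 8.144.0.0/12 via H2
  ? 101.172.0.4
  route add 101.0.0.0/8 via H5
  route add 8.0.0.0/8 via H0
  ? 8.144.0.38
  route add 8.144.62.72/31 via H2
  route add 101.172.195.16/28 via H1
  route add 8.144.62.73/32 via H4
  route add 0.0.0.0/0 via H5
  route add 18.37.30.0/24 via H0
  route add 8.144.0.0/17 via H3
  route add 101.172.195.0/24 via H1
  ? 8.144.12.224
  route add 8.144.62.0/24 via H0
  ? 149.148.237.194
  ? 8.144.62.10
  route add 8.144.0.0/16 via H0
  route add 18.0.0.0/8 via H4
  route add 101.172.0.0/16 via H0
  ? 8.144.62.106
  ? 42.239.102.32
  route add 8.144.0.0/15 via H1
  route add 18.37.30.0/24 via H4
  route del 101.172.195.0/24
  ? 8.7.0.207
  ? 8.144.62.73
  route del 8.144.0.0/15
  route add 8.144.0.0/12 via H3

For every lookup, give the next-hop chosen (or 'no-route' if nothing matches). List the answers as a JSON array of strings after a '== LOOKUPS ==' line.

Apply in order:
  + 18.37.16.0/20 (H2) depth=20
  + 101.128.0.0/10 (H0) depth=10
  lookup 18.37.16.8: bits 00010010001001010001 walk d0:-→d1:-→d2:-→d3:-→d4:-→d5:-→d6:-→d7:-→d8:-→d9:-→d10:-→d11:-→d12:-→d13:-→d14:-→d15:-→d16:-→d17:-→d18:-→d19:-→d20:H2 -> H2
  del 101.128.0.0/10 (clear depth 10)
  + 18.37.30.0/24 (H5) depth=24
  del 18.37.30.0/24 (clear depth 24)
  lookup 18.37.31.220: bits 00010010001001010001111 walk d0:-→d1:-→d2:-→d3:-→d4:-→d5:-→d6:-→d7:-→d8:-→d9:-→d10:-→d11:-→d12:-→d13:-→d14:-→d15:-→d16:-→d17:-→d18:-→d19:-→d20:H2→d21:-→d22:-→d23:- -> H2
  + 8.144.0.0/12 (H1) depth=12
  + 8.144.0.0/15 (H2) depth=15
  + 8.0.0.0/8 (H5) depth=8
  + 101.172.0.0/16 (H1) depth=16
  lookup 18.37.16.1: bits 00010010001001010001 walk d0:-→d1:-→d2:-→d3:-→d4:-→d5:-→d6:-→d7:-→d8:-→d9:-→d10:-→d11:-→d12:-→d13:-→d14:-→d15:-→d16:-→d17:-→d18:-→d19:-→d20:H2 -> H2
  + 8.144.0.0/12 (H2) depth=12
  lookup 101.172.0.4: bits 0110010110101100 walk d0:-→d1:-→d2:-→d3:-→d4:-→d5:-→d6:-→d7:-→d8:-→d9:-→d10:-→d11:-→d12:-→d13:-→d14:-→d15:-→d16:H1 -> H1
  + 101.0.0.0/8 (H5) depth=8
  + 8.0.0.0/8 (H0) depth=8
  lookup 8.144.0.38: bits 000010001001000 walk d0:-→d1:-→d2:-→d3:-→d4:-→d5:-→d6:-→d7:-→d8:H0→d9:-→d10:-→d11:-→d12:H2→d13:-→d14:-→d15:H2 -> H2
  + 8.144.62.72/31 (H2) depth=31
  + 101.172.195.16/28 (H1) depth=28
  + 8.144.62.73/32 (H4) depth=32
  + 0.0.0.0/0 (H5) depth=0
  + 18.37.30.0/24 (H0) depth=24
  + 8.144.0.0/17 (H3) depth=17
  + 101.172.195.0/24 (H1) depth=24
  lookup 8.144.12.224: bits 000010001001000000 walk d0:H5→d1:-→d2:-→d3:-→d4:-→d5:-→d6:-→d7:-→d8:H0→d9:-→d10:-→d11:-→d12:H2→d13:-→d14:-→d15:H2→d16:-→d17:H3→d18:- -> H3
  + 8.144.62.0/24 (H0) depth=24
  lookup 149.148.237.194: bits ε walk d0:H5 -> H5
  lookup 8.144.62.10: bits 0000100010010000001111100 walk d0:H5→d1:-→d2:-→d3:-→d4:-→d5:-→d6:-→d7:-→d8:H0→d9:-→d10:-→d11:-→d12:H2→d13:-→d14:-→d15:H2→d16:-→d17:H3→d18:-→d19:-→d20:-→d21:-→d22:-→d23:-→d24:H0→d25:- -> H0
  + 8.144.0.0/16 (H0) depth=16
  + 18.0.0.0/8 (H4) depth=8
  + 101.172.0.0/16 (H0) depth=16
  lookup 8.144.62.106: bits 00001000100100000011111001 walk d0:H5→d1:-→d2:-→d3:-→d4:-→d5:-→d6:-→d7:-→d8:H0→d9:-→d10:-→d11:-→d12:H2→d13:-→d14:-→d15:H2→d16:H0→d17:H3→d18:-→d19:-→d20:-→d21:-→d22:-→d23:-→d24:H0→d25:-→d26:- -> H0
  lookup 42.239.102.32: bits 00 walk d0:H5→d1:-→d2:- -> H5
  + 8.144.0.0/15 (H1) depth=15
  + 18.37.30.0/24 (H4) depth=24
  del 101.172.195.0/24 (clear depth 24)
  lookup 8.7.0.207: bits 00001000 walk d0:H5→d1:-→d2:-→d3:-→d4:-→d5:-→d6:-→d7:-→d8:H0 -> H0
  lookup 8.144.62.73: bits 00001000100100000011111001001001 walk d0:H5→d1:-→d2:-→d3:-→d4:-→d5:-→d6:-→d7:-→d8:H0→d9:-→d10:-→d11:-→d12:H2→d13:-→d14:-→d15:H1→d16:H0→d17:H3→d18:-→d19:-→d20:-→d21:-→d22:-→d23:-→d24:H0→d25:-→d26:-→d27:-→d28:-→d29:-→d30:-→d31:H2→d32:H4 -> H4
  del 8.144.0.0/15 (clear depth 15)
  + 8.144.0.0/12 (H3) depth=12

== LOOKUPS ==
["H2","H2","H2","H1","H2","H3","H5","H0","H0","H5","H0","H4"]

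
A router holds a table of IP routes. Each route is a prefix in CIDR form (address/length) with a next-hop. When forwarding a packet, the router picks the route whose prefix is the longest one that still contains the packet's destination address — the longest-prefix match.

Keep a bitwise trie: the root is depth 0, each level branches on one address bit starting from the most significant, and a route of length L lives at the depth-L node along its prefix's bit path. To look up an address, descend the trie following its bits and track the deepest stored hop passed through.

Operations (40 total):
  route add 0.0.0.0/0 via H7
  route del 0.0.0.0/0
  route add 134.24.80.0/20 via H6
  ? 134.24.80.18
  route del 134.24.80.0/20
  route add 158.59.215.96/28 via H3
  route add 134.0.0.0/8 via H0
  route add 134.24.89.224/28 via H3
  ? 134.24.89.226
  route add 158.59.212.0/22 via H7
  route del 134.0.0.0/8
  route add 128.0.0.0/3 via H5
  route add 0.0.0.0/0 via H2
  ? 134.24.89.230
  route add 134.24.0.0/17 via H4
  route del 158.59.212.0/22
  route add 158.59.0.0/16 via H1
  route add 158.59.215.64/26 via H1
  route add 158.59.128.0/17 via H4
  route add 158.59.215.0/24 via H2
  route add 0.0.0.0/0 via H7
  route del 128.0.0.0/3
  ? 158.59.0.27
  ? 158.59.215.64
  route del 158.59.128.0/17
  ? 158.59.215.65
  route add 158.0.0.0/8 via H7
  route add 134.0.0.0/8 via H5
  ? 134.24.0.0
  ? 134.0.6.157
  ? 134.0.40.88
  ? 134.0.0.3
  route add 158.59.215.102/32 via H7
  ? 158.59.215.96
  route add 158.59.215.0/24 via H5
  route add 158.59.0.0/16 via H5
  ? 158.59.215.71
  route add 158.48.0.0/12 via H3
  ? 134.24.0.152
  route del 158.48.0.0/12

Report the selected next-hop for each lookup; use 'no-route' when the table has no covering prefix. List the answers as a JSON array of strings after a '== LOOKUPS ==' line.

Trace:
  + 0.0.0.0/0 (H7) depth=0
  del 0.0.0.0/0 (clear depth 0)
  + 134.24.80.0/20 (H6) depth=20
  ? 134.24.80.18  path d0:-→d1:-→d2:-→d3:-→d4:-→d5:-→d6:-→d7:-→d8:-→d9:-→d10:-→d11:-→d12:-→d13:-→d14:-→d15:-→d16:-→d17:-→d18:-→d19:-→d20:H6  best=H6
  del 134.24.80.0/20 (clear depth 20)
  + 158.59.215.96/28 (H3) depth=28
  + 134.0.0.0/8 (H0) depth=8
  + 134.24.89.224/28 (H3) depth=28
  ? 134.24.89.226  path d0:-→d1:-→d2:-→d3:-→d4:-→d5:-→d6:-→d7:-→d8:H0→d9:-→d10:-→d11:-→d12:-→d13:-→d14:-→d15:-→d16:-→d17:-→d18:-→d19:-→d20:-→d21:-→d22:-→d23:-→d24:-→d25:-→d26:-→d27:-→d28:H3  best=H3
  + 158.59.212.0/22 (H7) depth=22
  del 134.0.0.0/8 (clear depth 8)
  + 128.0.0.0/3 (H5) depth=3
  + 0.0.0.0/0 (H2) depth=0
  ? 134.24.89.230  path d0:H2→d1:-→d2:-→d3:H5→d4:-→d5:-→d6:-→d7:-→d8:-→d9:-→d10:-→d11:-→d12:-→d13:-→d14:-→d15:-→d16:-→d17:-→d18:-→d19:-→d20:-→d21:-→d22:-→d23:-→d24:-→d25:-→d26:-→d27:-→d28:H3  best=H3
  + 134.24.0.0/17 (H4) depth=17
  del 158.59.212.0/22 (clear depth 22)
  + 158.59.0.0/16 (H1) depth=16
  + 158.59.215.64/26 (H1) depth=26
  + 158.59.128.0/17 (H4) depth=17
  + 158.59.215.0/24 (H2) depth=24
  + 0.0.0.0/0 (H7) depth=0
  del 128.0.0.0/3 (clear depth 3)
  ? 158.59.0.27  path d0:H7→d1:-→d2:-→d3:-→d4:-→d5:-→d6:-→d7:-→d8:-→d9:-→d10:-→d11:-→d12:-→d13:-→d14:-→d15:-→d16:H1  best=H1
  ? 158.59.215.64  path d0:H7→d1:-→d2:-→d3:-→d4:-→d5:-→d6:-→d7:-→d8:-→d9:-→d10:-→d11:-→d12:-→d13:-→d14:-→d15:-→d16:H1→d17:H4→d18:-→d19:-→d20:-→d21:-→d22:-→d23:-→d24:H2→d25:-→d26:H1  best=H1
  del 158.59.128.0/17 (clear depth 17)
  ? 158.59.215.65  path d0:H7→d1:-→d2:-→d3:-→d4:-→d5:-→d6:-→d7:-→d8:-→d9:-→d10:-→d11:-→d12:-→d13:-→d14:-→d15:-→d16:H1→d17:-→d18:-→d19:-→d20:-→d21:-→d22:-→d23:-→d24:H2→d25:-→d26:H1  best=H1
  + 158.0.0.0/8 (H7) depth=8
  + 134.0.0.0/8 (H5) depth=8
  ? 134.24.0.0  path d0:H7→d1:-→d2:-→d3:-→d4:-→d5:-→d6:-→d7:-→d8:H5→d9:-→d10:-→d11:-→d12:-→d13:-→d14:-→d15:-→d16:-→d17:H4  best=H4
  ? 134.0.6.157  path d0:H7→d1:-→d2:-→d3:-→d4:-→d5:-→d6:-→d7:-→d8:H5→d9:-→d10:-→d11:-  best=H5
  ? 134.0.40.88  path d0:H7→d1:-→d2:-→d3:-→d4:-→d5:-→d6:-→d7:-→d8:H5→d9:-→d10:-→d11:-  best=H5
  ? 134.0.0.3  path d0:H7→d1:-→d2:-→d3:-→d4:-→d5:-→d6:-→d7:-→d8:H5→d9:-→d10:-→d11:-  best=H5
  + 158.59.215.102/32 (H7) depth=32
  ? 158.59.215.96  path d0:H7→d1:-→d2:-→d3:-→d4:-→d5:-→d6:-→d7:-→d8:H7→d9:-→d10:-→d11:-→d12:-→d13:-→d14:-→d15:-→d16:H1→d17:-→d18:-→d19:-→d20:-→d21:-→d22:-→d23:-→d24:H2→d25:-→d26:H1→d27:-→d28:H3→d29:-  best=H3
  + 158.59.215.0/24 (H5) depth=24
  + 158.59.0.0/16 (H5) depth=16
  ? 158.59.215.71  path d0:H7→d1:-→d2:-→d3:-→d4:-→d5:-→d6:-→d7:-→d8:H7→d9:-→d10:-→d11:-→d12:-→d13:-→d14:-→d15:-→d16:H5→d17:-→d18:-→d19:-→d20:-→d21:-→d22:-→d23:-→d24:H5→d25:-→d26:H1  best=H1
  + 158.48.0.0/12 (H3) depth=12
  ? 134.24.0.152  path d0:H7→d1:-→d2:-→d3:-→d4:-→d5:-→d6:-→d7:-→d8:H5→d9:-→d10:-→d11:-→d12:-→d13:-→d14:-→d15:-→d16:-→d17:H4  best=H4
  del 158.48.0.0/12 (clear depth 12)

== LOOKUPS ==
["H6","H3","H3","H1","H1","H1","H4","H5","H5","H5","H3","H1","H4"]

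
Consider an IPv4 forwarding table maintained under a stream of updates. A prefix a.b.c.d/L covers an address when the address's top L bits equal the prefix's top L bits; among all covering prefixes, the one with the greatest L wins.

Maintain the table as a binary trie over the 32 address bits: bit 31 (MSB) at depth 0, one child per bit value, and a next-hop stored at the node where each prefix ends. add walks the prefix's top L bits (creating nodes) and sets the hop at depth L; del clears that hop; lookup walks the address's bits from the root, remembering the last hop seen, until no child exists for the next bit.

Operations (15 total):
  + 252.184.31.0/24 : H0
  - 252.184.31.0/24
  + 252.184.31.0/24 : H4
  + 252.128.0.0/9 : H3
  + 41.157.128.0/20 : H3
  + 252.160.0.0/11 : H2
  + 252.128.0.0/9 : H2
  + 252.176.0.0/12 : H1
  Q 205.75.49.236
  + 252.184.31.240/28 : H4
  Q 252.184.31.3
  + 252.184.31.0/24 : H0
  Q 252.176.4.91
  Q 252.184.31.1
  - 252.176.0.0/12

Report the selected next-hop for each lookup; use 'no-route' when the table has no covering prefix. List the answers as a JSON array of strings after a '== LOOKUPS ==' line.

Trace:
  + 252.184.31.0/24 (H0) depth=24
  del 252.184.31.0/24 (clear depth 24)
  + 252.184.31.0/24 (H4) depth=24
  + 252.128.0.0/9 (H3) depth=9
  + 41.157.128.0/20 (H3) depth=20
  + 252.160.0.0/11 (H2) depth=11
  + 252.128.0.0/9 (H2) depth=9
  + 252.176.0.0/12 (H1) depth=12
  lookup 205.75.49.236: bits 11 walk d0:-→d1:-→d2:- -> no-route
  + 252.184.31.240/28 (H4) depth=28
  lookup 252.184.31.3: bits 111111001011100000011111 walk d0:-→d1:-→d2:-→d3:-→d4:-→d5:-→d6:-→d7:-→d8:-→d9:H2→d10:-→d11:H2→d12:H1→d13:-→d14:-→d15:-→d16:-→d17:-→d18:-→d19:-→d20:-→d21:-→d22:-→d23:-→d24:H4 -> H4
  + 252.184.31.0/24 (H0) depth=24
  lookup 252.176.4.91: bits 111111001011 walk d0:-→d1:-→d2:-→d3:-→d4:-→d5:-→d6:-→d7:-→d8:-→d9:H2→d10:-→d11:H2→d12:H1 -> H1
  lookup 252.184.31.1: bits 111111001011100000011111 walk d0:-→d1:-→d2:-→d3:-→d4:-→d5:-→d6:-→d7:-→d8:-→d9:H2→d10:-→d11:H2→d12:H1→d13:-→d14:-→d15:-→d16:-→d17:-→d18:-→d19:-→d20:-→d21:-→d22:-→d23:-→d24:H0 -> H0
  del 252.176.0.0/12 (clear depth 12)

== LOOKUPS ==
["no-route","H4","H1","H0"]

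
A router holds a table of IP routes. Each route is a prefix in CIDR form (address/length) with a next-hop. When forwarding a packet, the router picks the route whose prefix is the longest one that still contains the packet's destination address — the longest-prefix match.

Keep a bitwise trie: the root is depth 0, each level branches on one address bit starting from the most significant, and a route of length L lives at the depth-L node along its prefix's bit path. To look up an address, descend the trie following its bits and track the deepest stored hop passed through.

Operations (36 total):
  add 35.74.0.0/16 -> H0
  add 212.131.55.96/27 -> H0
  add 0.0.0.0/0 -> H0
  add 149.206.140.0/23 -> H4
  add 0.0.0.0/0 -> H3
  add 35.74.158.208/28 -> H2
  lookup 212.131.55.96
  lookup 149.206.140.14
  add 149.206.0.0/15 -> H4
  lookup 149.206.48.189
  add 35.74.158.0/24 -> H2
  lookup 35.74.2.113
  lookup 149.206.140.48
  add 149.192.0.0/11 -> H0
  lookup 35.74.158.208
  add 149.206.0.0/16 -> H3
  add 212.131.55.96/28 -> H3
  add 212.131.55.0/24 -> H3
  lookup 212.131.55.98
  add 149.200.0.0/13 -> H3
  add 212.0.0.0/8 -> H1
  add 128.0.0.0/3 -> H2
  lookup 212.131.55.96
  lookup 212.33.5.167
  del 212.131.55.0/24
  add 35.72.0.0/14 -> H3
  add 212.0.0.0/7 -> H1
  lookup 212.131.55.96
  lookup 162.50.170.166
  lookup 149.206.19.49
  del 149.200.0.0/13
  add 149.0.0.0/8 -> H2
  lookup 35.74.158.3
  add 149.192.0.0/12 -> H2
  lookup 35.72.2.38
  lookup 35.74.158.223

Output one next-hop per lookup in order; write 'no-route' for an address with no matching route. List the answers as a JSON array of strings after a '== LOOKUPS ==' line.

Apply in order:
  add 35.74.0.0/16 -> H0 at depth 16
  add 212.131.55.96/27 -> H0 at depth 27
  add 0.0.0.0/0 -> H0 at depth 0
  add 149.206.140.0/23 -> H4 at depth 23
  add 0.0.0.0/0 -> H3 at depth 0
  add 35.74.158.208/28 -> H2 at depth 28
  Q 212.131.55.96: descend 110101001000001100110111011 ; hops seen [H3,H0] ; pick H0
  Q 149.206.140.14: descend 10010101110011101000110 ; hops seen [H3,H4] ; pick H4
  add 149.206.0.0/15 -> H4 at depth 15
  Q 149.206.48.189: descend 1001010111001110 ; hops seen [H3,H4] ; pick H4
  add 35.74.158.0/24 -> H2 at depth 24
  Q 35.74.2.113: descend 0010001101001010 ; hops seen [H3,H0] ; pick H0
  Q 149.206.140.48: descend 10010101110011101000110 ; hops seen [H3,H4,H4] ; pick H4
  add 149.192.0.0/11 -> H0 at depth 11
  Q 35.74.158.208: descend 0010001101001010100111101101 ; hops seen [H3,H0,H2,H2] ; pick H2
  add 149.206.0.0/16 -> H3 at depth 16
  add 212.131.55.96/28 -> H3 at depth 28
  add 212.131.55.0/24 -> H3 at depth 24
  Q 212.131.55.98: descend 1101010010000011001101110110 ; hops seen [H3,H3,H0,H3] ; pick H3
  add 149.200.0.0/13 -> H3 at depth 13
  add 212.0.0.0/8 -> H1 at depth 8
  add 128.0.0.0/3 -> H2 at depth 3
  Q 212.131.55.96: descend 1101010010000011001101110110 ; hops seen [H3,H1,H3,H0,H3] ; pick H3
  Q 212.33.5.167: descend 11010100 ; hops seen [H3,H1] ; pick H1
  del 212.131.55.0/24 (clear depth 24)
  add 35.72.0.0/14 -> H3 at depth 14
  add 212.0.0.0/7 -> H1 at depth 7
  Q 212.131.55.96: descend 1101010010000011001101110110 ; hops seen [H3,H1,H1,H0,H3] ; pick H3
  Q 162.50.170.166: descend 10 ; hops seen [H3] ; pick H3
  Q 149.206.19.49: descend 1001010111001110 ; hops seen [H3,H2,H0,H3,H4,H3] ; pick H3
  del 149.200.0.0/13 (clear depth 13)
  add 149.0.0.0/8 -> H2 at depth 8
  Q 35.74.158.3: descend 001000110100101010011110 ; hops seen [H3,H3,H0,H2] ; pick H2
  add 149.192.0.0/12 -> H2 at depth 12
  Q 35.72.2.38: descend 00100011010010 ; hops seen [H3,H3] ; pick H3
  Q 35.74.158.223: descend 0010001101001010100111101101 ; hops seen [H3,H3,H0,H2,H2] ; pick H2

== LOOKUPS ==
["H0","H4","H4","H0","H4","H2","H3","H3","H1","H3","H3","H3","H2","H3","H2"]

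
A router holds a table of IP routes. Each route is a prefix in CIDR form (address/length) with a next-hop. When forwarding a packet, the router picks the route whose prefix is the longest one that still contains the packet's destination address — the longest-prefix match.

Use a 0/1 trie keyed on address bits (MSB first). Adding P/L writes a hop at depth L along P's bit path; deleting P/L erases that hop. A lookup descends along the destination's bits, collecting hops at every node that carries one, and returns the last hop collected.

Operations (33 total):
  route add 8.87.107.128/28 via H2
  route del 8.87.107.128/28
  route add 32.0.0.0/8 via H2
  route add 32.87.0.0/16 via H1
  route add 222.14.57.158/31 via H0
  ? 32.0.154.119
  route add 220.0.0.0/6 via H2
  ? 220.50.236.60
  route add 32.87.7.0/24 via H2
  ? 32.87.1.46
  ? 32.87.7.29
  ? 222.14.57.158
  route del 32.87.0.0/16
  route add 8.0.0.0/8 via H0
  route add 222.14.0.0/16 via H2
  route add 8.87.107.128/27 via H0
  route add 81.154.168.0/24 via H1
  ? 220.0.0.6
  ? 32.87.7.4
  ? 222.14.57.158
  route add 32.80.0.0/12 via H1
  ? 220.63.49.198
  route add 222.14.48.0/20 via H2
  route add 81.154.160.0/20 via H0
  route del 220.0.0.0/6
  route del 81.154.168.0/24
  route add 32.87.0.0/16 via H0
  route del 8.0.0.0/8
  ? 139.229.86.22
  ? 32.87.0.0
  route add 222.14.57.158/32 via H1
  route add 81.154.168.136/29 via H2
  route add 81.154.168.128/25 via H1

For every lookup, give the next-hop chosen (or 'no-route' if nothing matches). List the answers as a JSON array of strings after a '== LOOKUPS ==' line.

Apply in order:
  + 8.87.107.128/28 (H2) depth=28
  del 8.87.107.128/28 (clear depth 28)
  + 32.0.0.0/8 (H2) depth=8
  + 32.87.0.0/16 (H1) depth=16
  + 222.14.57.158/31 (H0) depth=31
  lookup 32.0.154.119: bits 001000000 walk d0:-→d1:-→d2:-→d3:-→d4:-→d5:-→d6:-→d7:-→d8:H2→d9:- -> H2
  + 220.0.0.0/6 (H2) depth=6
  lookup 220.50.236.60: bits 110111 walk d0:-→d1:-→d2:-→d3:-→d4:-→d5:-→d6:H2 -> H2
  + 32.87.7.0/24 (H2) depth=24
  lookup 32.87.1.46: bits 001000000101011100000 walk d0:-→d1:-→d2:-→d3:-→d4:-→d5:-→d6:-→d7:-→d8:H2→d9:-→d10:-→d11:-→d12:-→d13:-→d14:-→d15:-→d16:H1→d17:-→d18:-→d19:-→d20:-→d21:- -> H1
  lookup 32.87.7.29: bits 001000000101011100000111 walk d0:-→d1:-→d2:-→d3:-→d4:-→d5:-→d6:-→d7:-→d8:H2→d9:-→d10:-→d11:-→d12:-→d13:-→d14:-→d15:-→d16:H1→d17:-→d18:-→d19:-→d20:-→d21:-→d22:-→d23:-→d24:H2 -> H2
  lookup 222.14.57.158: bits 1101111000001110001110011001111 walk d0:-→d1:-→d2:-→d3:-→d4:-→d5:-→d6:H2→d7:-→d8:-→d9:-→d10:-→d11:-→d12:-→d13:-→d14:-→d15:-→d16:-→d17:-→d18:-→d19:-→d20:-→d21:-→d22:-→d23:-→d24:-→d25:-→d26:-→d27:-→d28:-→d29:-→d30:-→d31:H0 -> H0
  del 32.87.0.0/16 (clear depth 16)
  + 8.0.0.0/8 (H0) depth=8
  + 222.14.0.0/16 (H2) depth=16
  + 8.87.107.128/27 (H0) depth=27
  + 81.154.168.0/24 (H1) depth=24
  lookup 220.0.0.6: bits 110111 walk d0:-→d1:-→d2:-→d3:-→d4:-→d5:-→d6:H2 -> H2
  lookup 32.87.7.4: bits 001000000101011100000111 walk d0:-→d1:-→d2:-→d3:-→d4:-→d5:-→d6:-→d7:-→d8:H2→d9:-→d10:-→d11:-→d12:-→d13:-→d14:-→d15:-→d16:-→d17:-→d18:-→d19:-→d20:-→d21:-→d22:-→d23:-→d24:H2 -> H2
  lookup 222.14.57.158: bits 1101111000001110001110011001111 walk d0:-→d1:-→d2:-→d3:-→d4:-→d5:-→d6:H2→d7:-→d8:-→d9:-→d10:-→d11:-→d12:-→d13:-→d14:-→d15:-→d16:H2→d17:-→d18:-→d19:-→d20:-→d21:-→d22:-→d23:-→d24:-→d25:-→d26:-→d27:-→d28:-→d29:-→d30:-→d31:H0 -> H0
  + 32.80.0.0/12 (H1) depth=12
  lookup 220.63.49.198: bits 110111 walk d0:-→d1:-→d2:-→d3:-→d4:-→d5:-→d6:H2 -> H2
  + 222.14.48.0/20 (H2) depth=20
  + 81.154.160.0/20 (H0) depth=20
  del 220.0.0.0/6 (clear depth 6)
  del 81.154.168.0/24 (clear depth 24)
  + 32.87.0.0/16 (H0) depth=16
  del 8.0.0.0/8 (clear depth 8)
  lookup 139.229.86.22: bits 1 walk d0:-→d1:- -> no-route
  lookup 32.87.0.0: bits 001000000101011100000 walk d0:-→d1:-→d2:-→d3:-→d4:-→d5:-→d6:-→d7:-→d8:H2→d9:-→d10:-→d11:-→d12:H1→d13:-→d14:-→d15:-→d16:H0→d17:-→d18:-→d19:-→d20:-→d21:- -> H0
  + 222.14.57.158/32 (H1) depth=32
  + 81.154.168.136/29 (H2) depth=29
  + 81.154.168.128/25 (H1) depth=25

== LOOKUPS ==
["H2","H2","H1","H2","H0","H2","H2","H0","H2","no-route","H0"]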